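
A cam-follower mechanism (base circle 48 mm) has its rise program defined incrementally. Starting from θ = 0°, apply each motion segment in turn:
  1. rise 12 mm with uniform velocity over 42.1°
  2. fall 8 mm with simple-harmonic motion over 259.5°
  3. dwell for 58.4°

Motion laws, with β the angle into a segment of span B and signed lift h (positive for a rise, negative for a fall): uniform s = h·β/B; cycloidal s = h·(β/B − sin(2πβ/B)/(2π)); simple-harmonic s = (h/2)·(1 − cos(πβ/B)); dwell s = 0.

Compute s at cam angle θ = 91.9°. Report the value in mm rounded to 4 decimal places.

seg 1 [0°–42.1°] uniform, h=12: full span → s += 12 → s = 12.0000
seg 2 [42.1°–301.6°] simple-harmonic, h=-8: θ=91.9° here. β=49.8, B=259.5. -8/2·(1 − cos(π·0.1919)) = -0.7052 → s = 11.2948

11.2948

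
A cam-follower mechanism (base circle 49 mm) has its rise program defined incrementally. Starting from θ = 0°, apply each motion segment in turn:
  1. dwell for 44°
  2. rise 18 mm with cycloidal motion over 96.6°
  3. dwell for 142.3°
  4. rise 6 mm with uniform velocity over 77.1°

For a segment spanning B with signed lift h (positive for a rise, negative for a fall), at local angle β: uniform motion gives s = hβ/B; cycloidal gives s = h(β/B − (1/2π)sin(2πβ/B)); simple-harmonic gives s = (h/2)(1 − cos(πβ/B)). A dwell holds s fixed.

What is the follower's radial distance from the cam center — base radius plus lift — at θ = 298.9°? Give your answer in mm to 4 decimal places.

seg 1 [0°–44°] dwell: s stays 0.0000
seg 2 [44°–140.6°] cycloidal, h=18: full span → s += 18 → s = 18.0000
seg 3 [140.6°–282.9°] dwell: s stays 18.0000
seg 4 [282.9°–360°] uniform, h=6: θ=298.9° here. β=16, B=77.1. 6·16/77.1 = 1.2451 → s = 19.2451
radial distance = base radius + s = 49 + 19.2451 = 68.2451

68.2451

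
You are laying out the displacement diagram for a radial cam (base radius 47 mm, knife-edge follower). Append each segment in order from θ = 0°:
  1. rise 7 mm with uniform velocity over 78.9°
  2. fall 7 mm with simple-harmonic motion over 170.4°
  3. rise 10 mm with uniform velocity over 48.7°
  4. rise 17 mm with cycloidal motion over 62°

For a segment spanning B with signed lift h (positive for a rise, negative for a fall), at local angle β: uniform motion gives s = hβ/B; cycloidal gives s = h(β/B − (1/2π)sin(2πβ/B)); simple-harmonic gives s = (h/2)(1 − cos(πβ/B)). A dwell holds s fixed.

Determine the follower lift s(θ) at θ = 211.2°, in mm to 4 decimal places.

seg 1 [0°–78.9°] uniform, h=7: full span → s += 7 → s = 7.0000
seg 2 [78.9°–249.3°] simple-harmonic, h=-7: θ=211.2° here. β=132.3, B=170.4. -7/2·(1 − cos(π·0.7764)) = -6.1715 → s = 0.8285

0.8285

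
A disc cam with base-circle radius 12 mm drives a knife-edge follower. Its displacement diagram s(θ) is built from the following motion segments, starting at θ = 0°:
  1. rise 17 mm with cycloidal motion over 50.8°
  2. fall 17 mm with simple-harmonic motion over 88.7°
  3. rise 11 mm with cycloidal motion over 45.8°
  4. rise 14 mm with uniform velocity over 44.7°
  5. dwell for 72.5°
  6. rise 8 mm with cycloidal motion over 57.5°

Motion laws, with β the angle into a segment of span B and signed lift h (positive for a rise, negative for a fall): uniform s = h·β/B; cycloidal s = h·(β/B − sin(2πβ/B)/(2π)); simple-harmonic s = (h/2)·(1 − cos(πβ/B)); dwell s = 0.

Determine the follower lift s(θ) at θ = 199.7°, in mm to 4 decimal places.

seg 1 [0°–50.8°] cycloidal, h=17: full span → s += 17 → s = 17.0000
seg 2 [50.8°–139.5°] simple-harmonic, h=-17: full span → s += -17 → s = 0.0000
seg 3 [139.5°–185.3°] cycloidal, h=11: full span → s += 11 → s = 11.0000
seg 4 [185.3°–230°] uniform, h=14: θ=199.7° here. β=14.4, B=44.7. 14·14.4/44.7 = 4.5101 → s = 15.5101

15.5101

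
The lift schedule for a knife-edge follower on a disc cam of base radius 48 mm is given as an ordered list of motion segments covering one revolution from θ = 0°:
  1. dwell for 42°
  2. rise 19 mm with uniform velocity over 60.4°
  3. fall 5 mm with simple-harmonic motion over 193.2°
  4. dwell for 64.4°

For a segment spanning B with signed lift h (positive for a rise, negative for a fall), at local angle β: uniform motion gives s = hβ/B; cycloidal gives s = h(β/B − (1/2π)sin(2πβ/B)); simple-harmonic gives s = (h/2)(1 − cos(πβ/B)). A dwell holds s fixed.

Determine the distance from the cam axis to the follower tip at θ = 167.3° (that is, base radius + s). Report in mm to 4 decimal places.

seg 1 [0°–42°] dwell: s stays 0.0000
seg 2 [42°–102.4°] uniform, h=19: full span → s += 19 → s = 19.0000
seg 3 [102.4°–295.6°] simple-harmonic, h=-5: θ=167.3° here. β=64.9, B=193.2. -5/2·(1 − cos(π·0.3359)) = -1.2676 → s = 17.7324
radial distance = base radius + s = 48 + 17.7324 = 65.7324

65.7324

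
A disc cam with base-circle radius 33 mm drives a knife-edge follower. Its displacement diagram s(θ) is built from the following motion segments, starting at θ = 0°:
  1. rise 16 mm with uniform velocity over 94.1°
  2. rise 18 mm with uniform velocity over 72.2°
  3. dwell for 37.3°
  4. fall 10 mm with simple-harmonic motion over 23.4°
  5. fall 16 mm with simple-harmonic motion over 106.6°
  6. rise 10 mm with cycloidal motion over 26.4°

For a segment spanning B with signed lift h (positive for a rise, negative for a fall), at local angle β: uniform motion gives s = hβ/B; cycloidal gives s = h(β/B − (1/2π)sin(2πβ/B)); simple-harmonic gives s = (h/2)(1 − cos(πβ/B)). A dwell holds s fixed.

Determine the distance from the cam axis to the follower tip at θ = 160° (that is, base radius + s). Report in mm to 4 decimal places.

seg 1 [0°–94.1°] uniform, h=16: full span → s += 16 → s = 16.0000
seg 2 [94.1°–166.3°] uniform, h=18: θ=160° here. β=65.9, B=72.2. 18·65.9/72.2 = 16.4294 → s = 32.4294
radial distance = base radius + s = 33 + 32.4294 = 65.4294

65.4294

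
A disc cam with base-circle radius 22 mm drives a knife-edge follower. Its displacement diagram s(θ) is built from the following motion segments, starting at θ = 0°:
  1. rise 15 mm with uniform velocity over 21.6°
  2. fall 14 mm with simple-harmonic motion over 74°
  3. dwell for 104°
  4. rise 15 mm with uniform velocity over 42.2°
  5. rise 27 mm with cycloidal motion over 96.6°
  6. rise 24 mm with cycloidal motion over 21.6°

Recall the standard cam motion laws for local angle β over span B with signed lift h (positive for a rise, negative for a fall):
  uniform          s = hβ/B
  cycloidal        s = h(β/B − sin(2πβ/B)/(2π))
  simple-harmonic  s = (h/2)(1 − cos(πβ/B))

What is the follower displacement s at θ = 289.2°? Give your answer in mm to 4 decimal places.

seg 1 [0°–21.6°] uniform, h=15: full span → s += 15 → s = 15.0000
seg 2 [21.6°–95.6°] simple-harmonic, h=-14: full span → s += -14 → s = 1.0000
seg 3 [95.6°–199.6°] dwell: s stays 1.0000
seg 4 [199.6°–241.8°] uniform, h=15: full span → s += 15 → s = 16.0000
seg 5 [241.8°–338.4°] cycloidal, h=27: θ=289.2° here. β=47.4, B=96.6. 27·(0.4907 − sin(2π·0.4907)/(2π)) = 12.9970 → s = 28.9970

28.9970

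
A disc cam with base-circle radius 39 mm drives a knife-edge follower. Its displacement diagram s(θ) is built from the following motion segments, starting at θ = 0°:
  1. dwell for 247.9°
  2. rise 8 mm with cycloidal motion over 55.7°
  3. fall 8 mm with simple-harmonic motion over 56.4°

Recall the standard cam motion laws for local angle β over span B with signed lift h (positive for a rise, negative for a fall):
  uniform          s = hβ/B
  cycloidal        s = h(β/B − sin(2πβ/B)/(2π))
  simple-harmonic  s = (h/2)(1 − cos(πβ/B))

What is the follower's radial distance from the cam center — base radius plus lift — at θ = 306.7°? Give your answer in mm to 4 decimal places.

seg 1 [0°–247.9°] dwell: s stays 0.0000
seg 2 [247.9°–303.6°] cycloidal, h=8: full span → s += 8 → s = 8.0000
seg 3 [303.6°–360°] simple-harmonic, h=-8: θ=306.7° here. β=3.1, B=56.4. -8/2·(1 − cos(π·0.0550)) = -0.0595 → s = 7.9405
radial distance = base radius + s = 39 + 7.9405 = 46.9405

46.9405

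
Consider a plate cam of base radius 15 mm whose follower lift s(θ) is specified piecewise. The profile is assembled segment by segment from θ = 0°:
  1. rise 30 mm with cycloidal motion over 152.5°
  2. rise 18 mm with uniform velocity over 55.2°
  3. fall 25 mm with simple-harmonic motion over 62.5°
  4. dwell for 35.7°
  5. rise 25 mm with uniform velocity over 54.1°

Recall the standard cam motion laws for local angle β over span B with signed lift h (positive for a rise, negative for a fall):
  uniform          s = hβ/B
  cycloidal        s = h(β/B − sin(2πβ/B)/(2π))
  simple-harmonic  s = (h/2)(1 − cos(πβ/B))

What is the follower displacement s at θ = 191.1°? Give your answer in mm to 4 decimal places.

seg 1 [0°–152.5°] cycloidal, h=30: full span → s += 30 → s = 30.0000
seg 2 [152.5°–207.7°] uniform, h=18: θ=191.1° here. β=38.6, B=55.2. 18·38.6/55.2 = 12.5870 → s = 42.5870

42.5870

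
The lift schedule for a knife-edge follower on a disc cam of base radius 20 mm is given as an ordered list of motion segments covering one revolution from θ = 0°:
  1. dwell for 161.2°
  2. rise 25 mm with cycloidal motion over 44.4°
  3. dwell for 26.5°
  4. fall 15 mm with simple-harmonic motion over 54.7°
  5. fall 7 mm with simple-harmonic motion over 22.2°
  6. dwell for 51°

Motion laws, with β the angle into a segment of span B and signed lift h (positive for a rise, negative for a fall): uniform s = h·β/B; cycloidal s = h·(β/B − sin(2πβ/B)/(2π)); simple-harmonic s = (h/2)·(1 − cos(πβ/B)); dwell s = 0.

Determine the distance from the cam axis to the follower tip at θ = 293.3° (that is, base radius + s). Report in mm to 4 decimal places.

seg 1 [0°–161.2°] dwell: s stays 0.0000
seg 2 [161.2°–205.6°] cycloidal, h=25: full span → s += 25 → s = 25.0000
seg 3 [205.6°–232.1°] dwell: s stays 25.0000
seg 4 [232.1°–286.8°] simple-harmonic, h=-15: full span → s += -15 → s = 10.0000
seg 5 [286.8°–309°] simple-harmonic, h=-7: θ=293.3° here. β=6.5, B=22.2. -7/2·(1 − cos(π·0.2928)) = -1.3792 → s = 8.6208
radial distance = base radius + s = 20 + 8.6208 = 28.6208

28.6208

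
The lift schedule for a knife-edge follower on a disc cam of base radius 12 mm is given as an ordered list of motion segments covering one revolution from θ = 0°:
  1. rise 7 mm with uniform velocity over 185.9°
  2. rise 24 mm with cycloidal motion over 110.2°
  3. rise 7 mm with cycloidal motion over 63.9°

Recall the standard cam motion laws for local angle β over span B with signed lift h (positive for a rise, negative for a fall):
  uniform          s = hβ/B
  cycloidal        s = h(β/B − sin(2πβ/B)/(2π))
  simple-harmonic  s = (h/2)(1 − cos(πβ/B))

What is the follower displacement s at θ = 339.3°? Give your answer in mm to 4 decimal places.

seg 1 [0°–185.9°] uniform, h=7: full span → s += 7 → s = 7.0000
seg 2 [185.9°–296.1°] cycloidal, h=24: full span → s += 24 → s = 31.0000
seg 3 [296.1°–360°] cycloidal, h=7: θ=339.3° here. β=43.2, B=63.9. 7·(0.6761 − sin(2π·0.6761)/(2π)) = 5.7284 → s = 36.7284

36.7284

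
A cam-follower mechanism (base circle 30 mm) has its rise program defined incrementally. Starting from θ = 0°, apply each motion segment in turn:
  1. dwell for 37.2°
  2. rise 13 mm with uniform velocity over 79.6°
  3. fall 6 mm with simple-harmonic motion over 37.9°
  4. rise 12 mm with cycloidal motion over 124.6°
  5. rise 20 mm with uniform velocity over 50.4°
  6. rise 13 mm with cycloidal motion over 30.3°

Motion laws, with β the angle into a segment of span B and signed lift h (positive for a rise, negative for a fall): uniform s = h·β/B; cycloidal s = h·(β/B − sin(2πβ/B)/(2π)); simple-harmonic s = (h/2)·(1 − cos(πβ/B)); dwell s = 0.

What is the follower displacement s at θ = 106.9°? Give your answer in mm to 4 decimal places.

seg 1 [0°–37.2°] dwell: s stays 0.0000
seg 2 [37.2°–116.8°] uniform, h=13: θ=106.9° here. β=69.7, B=79.6. 13·69.7/79.6 = 11.3832 → s = 11.3832

11.3832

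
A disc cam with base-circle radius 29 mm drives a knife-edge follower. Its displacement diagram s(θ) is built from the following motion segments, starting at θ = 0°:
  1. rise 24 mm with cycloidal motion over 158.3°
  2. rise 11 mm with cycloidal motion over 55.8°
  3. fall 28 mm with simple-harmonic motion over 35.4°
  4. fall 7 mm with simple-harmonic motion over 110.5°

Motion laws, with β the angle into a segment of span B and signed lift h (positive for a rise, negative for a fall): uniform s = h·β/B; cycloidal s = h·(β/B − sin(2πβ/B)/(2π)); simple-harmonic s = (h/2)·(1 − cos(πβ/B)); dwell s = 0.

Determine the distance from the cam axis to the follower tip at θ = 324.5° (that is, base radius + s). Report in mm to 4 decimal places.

seg 1 [0°–158.3°] cycloidal, h=24: full span → s += 24 → s = 24.0000
seg 2 [158.3°–214.1°] cycloidal, h=11: full span → s += 11 → s = 35.0000
seg 3 [214.1°–249.5°] simple-harmonic, h=-28: full span → s += -28 → s = 7.0000
seg 4 [249.5°–360°] simple-harmonic, h=-7: θ=324.5° here. β=75, B=110.5. -7/2·(1 − cos(π·0.6787)) = -5.3636 → s = 1.6364
radial distance = base radius + s = 29 + 1.6364 = 30.6364

30.6364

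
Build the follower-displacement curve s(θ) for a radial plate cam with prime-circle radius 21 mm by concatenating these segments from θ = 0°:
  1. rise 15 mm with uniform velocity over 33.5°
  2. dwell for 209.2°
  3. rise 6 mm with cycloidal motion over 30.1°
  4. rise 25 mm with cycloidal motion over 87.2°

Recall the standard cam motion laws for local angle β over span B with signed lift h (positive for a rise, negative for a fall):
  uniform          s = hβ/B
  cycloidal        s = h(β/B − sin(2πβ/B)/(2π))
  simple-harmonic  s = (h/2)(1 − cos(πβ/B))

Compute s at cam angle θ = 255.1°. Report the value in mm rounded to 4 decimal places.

seg 1 [0°–33.5°] uniform, h=15: full span → s += 15 → s = 15.0000
seg 2 [33.5°–242.7°] dwell: s stays 15.0000
seg 3 [242.7°–272.8°] cycloidal, h=6: θ=255.1° here. β=12.4, B=30.1. 6·(0.4120 − sin(2π·0.4120)/(2π)) = 1.9701 → s = 16.9701

16.9701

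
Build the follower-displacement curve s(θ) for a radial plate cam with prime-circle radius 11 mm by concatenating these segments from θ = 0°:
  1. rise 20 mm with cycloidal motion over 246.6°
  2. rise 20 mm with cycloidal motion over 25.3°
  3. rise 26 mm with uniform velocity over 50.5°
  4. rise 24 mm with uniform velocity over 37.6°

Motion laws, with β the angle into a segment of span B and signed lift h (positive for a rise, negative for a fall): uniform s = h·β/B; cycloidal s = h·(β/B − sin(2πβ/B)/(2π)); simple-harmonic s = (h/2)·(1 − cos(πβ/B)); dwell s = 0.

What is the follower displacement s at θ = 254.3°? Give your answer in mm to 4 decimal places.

seg 1 [0°–246.6°] cycloidal, h=20: full span → s += 20 → s = 20.0000
seg 2 [246.6°–271.9°] cycloidal, h=20: θ=254.3° here. β=7.7, B=25.3. 20·(0.3043 − sin(2π·0.3043)/(2π)) = 3.0876 → s = 23.0876

23.0876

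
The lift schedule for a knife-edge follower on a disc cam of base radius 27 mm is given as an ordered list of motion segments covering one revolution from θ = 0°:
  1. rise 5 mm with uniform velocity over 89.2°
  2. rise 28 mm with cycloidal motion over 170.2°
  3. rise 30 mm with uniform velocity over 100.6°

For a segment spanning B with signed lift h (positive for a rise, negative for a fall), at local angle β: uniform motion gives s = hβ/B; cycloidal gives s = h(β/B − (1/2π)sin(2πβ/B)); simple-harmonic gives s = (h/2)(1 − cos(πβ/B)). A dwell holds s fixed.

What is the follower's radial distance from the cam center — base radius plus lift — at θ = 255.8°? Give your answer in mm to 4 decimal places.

seg 1 [0°–89.2°] uniform, h=5: full span → s += 5 → s = 5.0000
seg 2 [89.2°–259.4°] cycloidal, h=28: θ=255.8° here. β=166.6, B=170.2. 28·(0.9788 − sin(2π·0.9788)/(2π)) = 27.9983 → s = 32.9983
radial distance = base radius + s = 27 + 32.9983 = 59.9983

59.9983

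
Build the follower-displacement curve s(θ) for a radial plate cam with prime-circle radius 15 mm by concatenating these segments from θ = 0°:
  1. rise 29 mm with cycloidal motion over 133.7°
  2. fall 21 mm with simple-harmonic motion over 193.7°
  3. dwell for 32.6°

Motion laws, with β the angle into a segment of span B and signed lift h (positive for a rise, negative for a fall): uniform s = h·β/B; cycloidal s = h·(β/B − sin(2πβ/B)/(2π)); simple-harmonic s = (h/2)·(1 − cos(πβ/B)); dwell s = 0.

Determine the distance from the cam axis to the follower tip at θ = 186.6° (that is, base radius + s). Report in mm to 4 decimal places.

seg 1 [0°–133.7°] cycloidal, h=29: full span → s += 29 → s = 29.0000
seg 2 [133.7°–327.4°] simple-harmonic, h=-21: θ=186.6° here. β=52.9, B=193.7. -21/2·(1 − cos(π·0.2731)) = -3.6333 → s = 25.3667
radial distance = base radius + s = 15 + 25.3667 = 40.3667

40.3667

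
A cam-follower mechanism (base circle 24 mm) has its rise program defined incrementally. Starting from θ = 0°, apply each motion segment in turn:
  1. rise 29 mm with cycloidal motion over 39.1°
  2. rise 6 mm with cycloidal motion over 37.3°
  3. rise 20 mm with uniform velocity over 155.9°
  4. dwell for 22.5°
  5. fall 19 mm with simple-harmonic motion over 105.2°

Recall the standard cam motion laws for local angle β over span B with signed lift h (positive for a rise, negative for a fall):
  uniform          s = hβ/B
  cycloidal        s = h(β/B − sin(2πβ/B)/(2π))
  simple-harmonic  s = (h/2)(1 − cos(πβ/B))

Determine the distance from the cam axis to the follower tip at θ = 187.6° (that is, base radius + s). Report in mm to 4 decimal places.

seg 1 [0°–39.1°] cycloidal, h=29: full span → s += 29 → s = 29.0000
seg 2 [39.1°–76.4°] cycloidal, h=6: full span → s += 6 → s = 35.0000
seg 3 [76.4°–232.3°] uniform, h=20: θ=187.6° here. β=111.2, B=155.9. 20·111.2/155.9 = 14.2656 → s = 49.2656
radial distance = base radius + s = 24 + 49.2656 = 73.2656

73.2656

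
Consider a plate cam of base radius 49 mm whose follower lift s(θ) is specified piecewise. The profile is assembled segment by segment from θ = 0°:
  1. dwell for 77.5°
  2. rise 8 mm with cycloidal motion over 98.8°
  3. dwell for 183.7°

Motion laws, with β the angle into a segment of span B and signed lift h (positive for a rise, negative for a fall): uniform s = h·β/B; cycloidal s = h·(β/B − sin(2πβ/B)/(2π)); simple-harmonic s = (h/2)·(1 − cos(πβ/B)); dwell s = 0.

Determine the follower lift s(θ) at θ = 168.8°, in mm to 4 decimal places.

seg 1 [0°–77.5°] dwell: s stays 0.0000
seg 2 [77.5°–176.3°] cycloidal, h=8: θ=168.8° here. β=91.3, B=98.8. 8·(0.9241 − sin(2π·0.9241)/(2π)) = 7.9772 → s = 7.9772

7.9772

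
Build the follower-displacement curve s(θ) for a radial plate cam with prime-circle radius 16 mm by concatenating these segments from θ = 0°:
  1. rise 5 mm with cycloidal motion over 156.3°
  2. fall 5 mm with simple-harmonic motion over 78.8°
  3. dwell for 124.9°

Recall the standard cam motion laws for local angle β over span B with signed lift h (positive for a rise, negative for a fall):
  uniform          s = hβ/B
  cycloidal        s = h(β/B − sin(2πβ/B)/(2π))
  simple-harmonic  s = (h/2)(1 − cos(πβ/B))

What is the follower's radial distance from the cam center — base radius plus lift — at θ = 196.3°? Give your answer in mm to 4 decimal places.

seg 1 [0°–156.3°] cycloidal, h=5: full span → s += 5 → s = 5.0000
seg 2 [156.3°–235.1°] simple-harmonic, h=-5: θ=196.3° here. β=40, B=78.8. -5/2·(1 − cos(π·0.5076)) = -2.5598 → s = 2.4402
radial distance = base radius + s = 16 + 2.4402 = 18.4402

18.4402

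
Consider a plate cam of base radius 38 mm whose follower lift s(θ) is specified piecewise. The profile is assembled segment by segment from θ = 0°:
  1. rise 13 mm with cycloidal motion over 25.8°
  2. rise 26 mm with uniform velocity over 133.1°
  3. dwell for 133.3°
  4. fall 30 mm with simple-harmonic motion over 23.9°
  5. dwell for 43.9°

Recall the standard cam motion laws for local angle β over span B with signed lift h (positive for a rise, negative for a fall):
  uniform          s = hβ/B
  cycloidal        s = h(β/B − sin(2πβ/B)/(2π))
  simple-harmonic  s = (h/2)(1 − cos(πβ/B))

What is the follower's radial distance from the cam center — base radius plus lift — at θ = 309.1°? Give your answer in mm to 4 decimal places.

seg 1 [0°–25.8°] cycloidal, h=13: full span → s += 13 → s = 13.0000
seg 2 [25.8°–158.9°] uniform, h=26: full span → s += 26 → s = 39.0000
seg 3 [158.9°–292.2°] dwell: s stays 39.0000
seg 4 [292.2°–316.1°] simple-harmonic, h=-30: θ=309.1° here. β=16.9, B=23.9. -30/2·(1 − cos(π·0.7071)) = -24.0857 → s = 14.9143
radial distance = base radius + s = 38 + 14.9143 = 52.9143

52.9143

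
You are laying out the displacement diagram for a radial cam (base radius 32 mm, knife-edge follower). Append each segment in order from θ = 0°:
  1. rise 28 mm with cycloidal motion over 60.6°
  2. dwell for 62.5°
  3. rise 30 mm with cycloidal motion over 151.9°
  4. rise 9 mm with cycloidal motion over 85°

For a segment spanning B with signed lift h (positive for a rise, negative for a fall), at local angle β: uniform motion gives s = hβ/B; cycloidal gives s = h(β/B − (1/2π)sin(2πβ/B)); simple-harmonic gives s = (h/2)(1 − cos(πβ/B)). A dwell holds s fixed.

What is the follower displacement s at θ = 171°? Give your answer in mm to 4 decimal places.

seg 1 [0°–60.6°] cycloidal, h=28: full span → s += 28 → s = 28.0000
seg 2 [60.6°–123.1°] dwell: s stays 28.0000
seg 3 [123.1°–275°] cycloidal, h=30: θ=171° here. β=47.9, B=151.9. 30·(0.3153 − sin(2π·0.3153)/(2π)) = 5.0823 → s = 33.0823

33.0823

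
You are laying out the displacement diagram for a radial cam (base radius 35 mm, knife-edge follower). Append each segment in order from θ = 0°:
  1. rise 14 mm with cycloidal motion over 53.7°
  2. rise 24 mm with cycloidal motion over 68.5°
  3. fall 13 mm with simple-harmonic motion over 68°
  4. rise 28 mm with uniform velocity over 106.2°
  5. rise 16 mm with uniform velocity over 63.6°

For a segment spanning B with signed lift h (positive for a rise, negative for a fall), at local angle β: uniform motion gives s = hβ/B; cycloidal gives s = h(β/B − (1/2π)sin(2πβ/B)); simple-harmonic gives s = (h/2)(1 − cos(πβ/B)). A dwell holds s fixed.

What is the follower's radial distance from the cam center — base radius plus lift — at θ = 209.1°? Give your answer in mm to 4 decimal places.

seg 1 [0°–53.7°] cycloidal, h=14: full span → s += 14 → s = 14.0000
seg 2 [53.7°–122.2°] cycloidal, h=24: full span → s += 24 → s = 38.0000
seg 3 [122.2°–190.2°] simple-harmonic, h=-13: full span → s += -13 → s = 25.0000
seg 4 [190.2°–296.4°] uniform, h=28: θ=209.1° here. β=18.9, B=106.2. 28·18.9/106.2 = 4.9831 → s = 29.9831
radial distance = base radius + s = 35 + 29.9831 = 64.9831

64.9831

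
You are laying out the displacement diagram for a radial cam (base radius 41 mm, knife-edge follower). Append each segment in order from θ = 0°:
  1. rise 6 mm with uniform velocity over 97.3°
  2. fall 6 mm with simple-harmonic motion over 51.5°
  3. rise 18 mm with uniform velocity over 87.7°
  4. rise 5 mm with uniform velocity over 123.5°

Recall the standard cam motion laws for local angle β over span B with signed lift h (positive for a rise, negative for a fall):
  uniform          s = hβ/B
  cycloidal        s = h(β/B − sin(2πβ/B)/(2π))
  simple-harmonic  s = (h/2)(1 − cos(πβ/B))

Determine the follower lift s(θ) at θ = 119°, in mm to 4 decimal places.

seg 1 [0°–97.3°] uniform, h=6: full span → s += 6 → s = 6.0000
seg 2 [97.3°–148.8°] simple-harmonic, h=-6: θ=119° here. β=21.7, B=51.5. -6/2·(1 − cos(π·0.4214)) = -2.2663 → s = 3.7337

3.7337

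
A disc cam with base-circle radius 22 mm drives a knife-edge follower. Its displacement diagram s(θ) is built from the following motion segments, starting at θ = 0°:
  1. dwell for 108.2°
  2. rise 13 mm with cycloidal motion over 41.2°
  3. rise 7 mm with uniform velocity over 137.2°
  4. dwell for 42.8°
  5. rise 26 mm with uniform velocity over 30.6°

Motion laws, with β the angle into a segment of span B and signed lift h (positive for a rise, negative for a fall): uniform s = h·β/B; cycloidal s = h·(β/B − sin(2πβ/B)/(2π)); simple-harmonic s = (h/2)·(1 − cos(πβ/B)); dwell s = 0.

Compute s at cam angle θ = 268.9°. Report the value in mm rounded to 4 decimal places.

seg 1 [0°–108.2°] dwell: s stays 0.0000
seg 2 [108.2°–149.4°] cycloidal, h=13: full span → s += 13 → s = 13.0000
seg 3 [149.4°–286.6°] uniform, h=7: θ=268.9° here. β=119.5, B=137.2. 7·119.5/137.2 = 6.0969 → s = 19.0969

19.0969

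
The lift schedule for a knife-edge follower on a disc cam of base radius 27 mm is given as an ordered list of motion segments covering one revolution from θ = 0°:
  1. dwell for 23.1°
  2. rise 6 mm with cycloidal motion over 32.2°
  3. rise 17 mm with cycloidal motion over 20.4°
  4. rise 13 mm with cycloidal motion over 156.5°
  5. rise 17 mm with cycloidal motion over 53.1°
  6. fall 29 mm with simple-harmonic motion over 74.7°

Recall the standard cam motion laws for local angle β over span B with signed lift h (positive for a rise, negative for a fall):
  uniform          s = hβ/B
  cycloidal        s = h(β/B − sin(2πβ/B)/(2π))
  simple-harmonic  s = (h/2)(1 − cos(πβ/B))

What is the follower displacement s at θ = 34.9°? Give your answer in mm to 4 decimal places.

seg 1 [0°–23.1°] dwell: s stays 0.0000
seg 2 [23.1°–55.3°] cycloidal, h=6: θ=34.9° here. β=11.8, B=32.2. 6·(0.3665 − sin(2π·0.3665)/(2π)) = 1.4883 → s = 1.4883

1.4883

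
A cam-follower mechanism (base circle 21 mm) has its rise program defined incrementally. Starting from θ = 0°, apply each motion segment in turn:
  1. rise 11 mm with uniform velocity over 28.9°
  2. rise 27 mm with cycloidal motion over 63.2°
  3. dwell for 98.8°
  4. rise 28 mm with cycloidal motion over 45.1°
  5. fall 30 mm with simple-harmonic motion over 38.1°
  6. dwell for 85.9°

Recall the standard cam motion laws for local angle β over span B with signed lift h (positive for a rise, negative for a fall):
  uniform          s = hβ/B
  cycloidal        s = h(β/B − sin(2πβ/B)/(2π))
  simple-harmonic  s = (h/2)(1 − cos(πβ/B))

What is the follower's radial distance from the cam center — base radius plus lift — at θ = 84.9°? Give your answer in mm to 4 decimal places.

seg 1 [0°–28.9°] uniform, h=11: full span → s += 11 → s = 11.0000
seg 2 [28.9°–92.1°] cycloidal, h=27: θ=84.9° here. β=56, B=63.2. 27·(0.8861 − sin(2π·0.8861)/(2π)) = 26.7440 → s = 37.7440
radial distance = base radius + s = 21 + 37.7440 = 58.7440

58.7440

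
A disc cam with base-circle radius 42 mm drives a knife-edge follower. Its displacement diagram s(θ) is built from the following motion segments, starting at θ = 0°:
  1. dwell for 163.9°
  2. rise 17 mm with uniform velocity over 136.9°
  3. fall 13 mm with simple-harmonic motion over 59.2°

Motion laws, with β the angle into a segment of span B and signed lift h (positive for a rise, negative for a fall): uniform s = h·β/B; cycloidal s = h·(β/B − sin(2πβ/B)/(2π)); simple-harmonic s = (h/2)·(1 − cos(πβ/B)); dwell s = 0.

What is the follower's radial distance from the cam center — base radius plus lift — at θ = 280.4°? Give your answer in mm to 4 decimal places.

seg 1 [0°–163.9°] dwell: s stays 0.0000
seg 2 [163.9°–300.8°] uniform, h=17: θ=280.4° here. β=116.5, B=136.9. 17·116.5/136.9 = 14.4668 → s = 14.4668
radial distance = base radius + s = 42 + 14.4668 = 56.4668

56.4668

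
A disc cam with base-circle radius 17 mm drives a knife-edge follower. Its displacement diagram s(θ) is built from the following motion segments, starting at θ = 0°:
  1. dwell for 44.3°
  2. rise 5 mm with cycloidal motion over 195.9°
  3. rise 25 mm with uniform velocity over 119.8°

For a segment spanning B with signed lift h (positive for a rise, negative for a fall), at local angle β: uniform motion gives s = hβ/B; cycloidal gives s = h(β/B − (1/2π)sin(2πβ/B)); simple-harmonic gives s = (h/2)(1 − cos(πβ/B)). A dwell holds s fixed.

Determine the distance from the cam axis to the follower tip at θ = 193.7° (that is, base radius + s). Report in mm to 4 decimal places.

seg 1 [0°–44.3°] dwell: s stays 0.0000
seg 2 [44.3°–240.2°] cycloidal, h=5: θ=193.7° here. β=149.4, B=195.9. 5·(0.7626 − sin(2π·0.7626)/(2π)) = 4.6064 → s = 4.6064
radial distance = base radius + s = 17 + 4.6064 = 21.6064

21.6064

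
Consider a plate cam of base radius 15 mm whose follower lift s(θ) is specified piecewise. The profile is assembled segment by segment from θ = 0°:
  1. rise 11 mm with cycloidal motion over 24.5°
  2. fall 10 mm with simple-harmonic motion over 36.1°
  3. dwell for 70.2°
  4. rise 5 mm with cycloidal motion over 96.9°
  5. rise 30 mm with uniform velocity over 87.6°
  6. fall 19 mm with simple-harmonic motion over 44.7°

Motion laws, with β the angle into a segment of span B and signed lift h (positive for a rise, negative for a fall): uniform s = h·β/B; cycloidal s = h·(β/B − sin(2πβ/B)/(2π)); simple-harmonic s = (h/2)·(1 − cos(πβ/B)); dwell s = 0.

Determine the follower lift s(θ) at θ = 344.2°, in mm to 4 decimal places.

seg 1 [0°–24.5°] cycloidal, h=11: full span → s += 11 → s = 11.0000
seg 2 [24.5°–60.6°] simple-harmonic, h=-10: full span → s += -10 → s = 1.0000
seg 3 [60.6°–130.8°] dwell: s stays 1.0000
seg 4 [130.8°–227.7°] cycloidal, h=5: full span → s += 5 → s = 6.0000
seg 5 [227.7°–315.3°] uniform, h=30: full span → s += 30 → s = 36.0000
seg 6 [315.3°–360°] simple-harmonic, h=-19: θ=344.2° here. β=28.9, B=44.7. -19/2·(1 − cos(π·0.6465)) = -13.7204 → s = 22.2796

22.2796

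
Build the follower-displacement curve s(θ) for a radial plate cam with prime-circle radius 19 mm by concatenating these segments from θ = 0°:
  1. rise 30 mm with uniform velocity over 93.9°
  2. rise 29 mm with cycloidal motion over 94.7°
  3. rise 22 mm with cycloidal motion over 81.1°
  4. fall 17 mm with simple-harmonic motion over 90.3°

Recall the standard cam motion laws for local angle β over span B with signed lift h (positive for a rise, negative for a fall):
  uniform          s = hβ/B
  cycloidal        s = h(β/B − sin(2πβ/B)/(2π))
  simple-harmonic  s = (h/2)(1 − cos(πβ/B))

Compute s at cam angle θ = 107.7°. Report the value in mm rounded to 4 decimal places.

seg 1 [0°–93.9°] uniform, h=30: full span → s += 30 → s = 30.0000
seg 2 [93.9°–188.6°] cycloidal, h=29: θ=107.7° here. β=13.8, B=94.7. 29·(0.1457 − sin(2π·0.1457)/(2π)) = 0.5662 → s = 30.5662

30.5662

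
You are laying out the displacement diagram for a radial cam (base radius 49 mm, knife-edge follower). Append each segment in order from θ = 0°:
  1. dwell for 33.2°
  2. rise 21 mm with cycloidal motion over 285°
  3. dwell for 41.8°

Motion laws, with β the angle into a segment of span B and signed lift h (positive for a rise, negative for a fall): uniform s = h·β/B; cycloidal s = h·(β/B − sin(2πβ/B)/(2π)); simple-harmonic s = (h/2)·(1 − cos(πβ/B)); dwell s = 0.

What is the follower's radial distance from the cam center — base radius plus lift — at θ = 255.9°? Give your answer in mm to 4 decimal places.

seg 1 [0°–33.2°] dwell: s stays 0.0000
seg 2 [33.2°–318.2°] cycloidal, h=21: θ=255.9° here. β=222.7, B=285. 21·(0.7814 − sin(2π·0.7814)/(2π)) = 19.6869 → s = 19.6869
radial distance = base radius + s = 49 + 19.6869 = 68.6869

68.6869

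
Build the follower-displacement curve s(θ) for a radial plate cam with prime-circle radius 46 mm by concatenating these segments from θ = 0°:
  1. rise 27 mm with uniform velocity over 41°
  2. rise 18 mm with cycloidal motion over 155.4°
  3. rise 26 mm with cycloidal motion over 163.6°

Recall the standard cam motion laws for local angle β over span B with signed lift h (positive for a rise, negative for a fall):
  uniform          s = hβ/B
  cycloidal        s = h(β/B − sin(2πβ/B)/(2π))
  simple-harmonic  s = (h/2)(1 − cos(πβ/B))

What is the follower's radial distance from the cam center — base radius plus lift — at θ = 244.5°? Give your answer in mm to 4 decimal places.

seg 1 [0°–41°] uniform, h=27: full span → s += 27 → s = 27.0000
seg 2 [41°–196.4°] cycloidal, h=18: full span → s += 18 → s = 45.0000
seg 3 [196.4°–360°] cycloidal, h=26: θ=244.5° here. β=48.1, B=163.6. 26·(0.2940 − sin(2π·0.2940)/(2π)) = 3.6634 → s = 48.6634
radial distance = base radius + s = 46 + 48.6634 = 94.6634

94.6634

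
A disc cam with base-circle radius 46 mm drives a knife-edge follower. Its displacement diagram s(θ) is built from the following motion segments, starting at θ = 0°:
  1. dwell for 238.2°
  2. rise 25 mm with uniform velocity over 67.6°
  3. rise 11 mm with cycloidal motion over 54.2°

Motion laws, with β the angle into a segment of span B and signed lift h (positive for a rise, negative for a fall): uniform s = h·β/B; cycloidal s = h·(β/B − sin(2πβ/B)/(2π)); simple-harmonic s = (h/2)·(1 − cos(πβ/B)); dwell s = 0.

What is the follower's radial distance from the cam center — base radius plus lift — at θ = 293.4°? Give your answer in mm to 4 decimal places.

seg 1 [0°–238.2°] dwell: s stays 0.0000
seg 2 [238.2°–305.8°] uniform, h=25: θ=293.4° here. β=55.2, B=67.6. 25·55.2/67.6 = 20.4142 → s = 20.4142
radial distance = base radius + s = 46 + 20.4142 = 66.4142

66.4142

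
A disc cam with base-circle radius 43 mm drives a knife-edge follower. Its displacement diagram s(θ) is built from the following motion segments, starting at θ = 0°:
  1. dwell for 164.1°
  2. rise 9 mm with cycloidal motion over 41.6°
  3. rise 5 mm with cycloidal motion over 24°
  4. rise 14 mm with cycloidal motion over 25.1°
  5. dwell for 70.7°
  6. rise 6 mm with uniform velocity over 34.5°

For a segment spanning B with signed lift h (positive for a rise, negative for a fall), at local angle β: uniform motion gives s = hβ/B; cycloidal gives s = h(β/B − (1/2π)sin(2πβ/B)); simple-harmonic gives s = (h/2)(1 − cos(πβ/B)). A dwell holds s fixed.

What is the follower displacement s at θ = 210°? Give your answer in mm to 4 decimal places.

seg 1 [0°–164.1°] dwell: s stays 0.0000
seg 2 [164.1°–205.7°] cycloidal, h=9: full span → s += 9 → s = 9.0000
seg 3 [205.7°–229.7°] cycloidal, h=5: θ=210° here. β=4.3, B=24. 5·(0.1792 − sin(2π·0.1792)/(2π)) = 0.1776 → s = 9.1776

9.1776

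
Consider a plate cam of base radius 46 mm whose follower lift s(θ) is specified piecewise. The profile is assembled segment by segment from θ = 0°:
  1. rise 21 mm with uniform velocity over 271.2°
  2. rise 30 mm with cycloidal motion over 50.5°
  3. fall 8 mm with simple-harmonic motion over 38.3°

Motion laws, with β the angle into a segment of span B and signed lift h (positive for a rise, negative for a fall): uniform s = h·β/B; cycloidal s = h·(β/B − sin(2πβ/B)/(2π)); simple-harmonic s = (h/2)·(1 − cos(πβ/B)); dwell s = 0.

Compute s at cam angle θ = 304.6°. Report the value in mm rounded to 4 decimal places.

seg 1 [0°–271.2°] uniform, h=21: full span → s += 21 → s = 21.0000
seg 2 [271.2°–321.7°] cycloidal, h=30: θ=304.6° here. β=33.4, B=50.5. 30·(0.6614 − sin(2π·0.6614)/(2π)) = 23.8951 → s = 44.8951

44.8951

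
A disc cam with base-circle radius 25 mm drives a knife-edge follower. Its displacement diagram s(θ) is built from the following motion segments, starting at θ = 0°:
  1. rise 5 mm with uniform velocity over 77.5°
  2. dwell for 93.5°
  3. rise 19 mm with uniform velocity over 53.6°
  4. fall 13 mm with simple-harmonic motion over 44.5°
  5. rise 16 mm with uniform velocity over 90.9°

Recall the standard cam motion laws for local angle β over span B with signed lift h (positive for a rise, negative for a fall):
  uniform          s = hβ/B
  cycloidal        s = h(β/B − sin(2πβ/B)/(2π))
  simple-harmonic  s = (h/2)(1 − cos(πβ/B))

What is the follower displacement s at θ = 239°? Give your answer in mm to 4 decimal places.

seg 1 [0°–77.5°] uniform, h=5: full span → s += 5 → s = 5.0000
seg 2 [77.5°–171°] dwell: s stays 5.0000
seg 3 [171°–224.6°] uniform, h=19: full span → s += 19 → s = 24.0000
seg 4 [224.6°–269.1°] simple-harmonic, h=-13: θ=239° here. β=14.4, B=44.5. -13/2·(1 − cos(π·0.3236)) = -3.0793 → s = 20.9207

20.9207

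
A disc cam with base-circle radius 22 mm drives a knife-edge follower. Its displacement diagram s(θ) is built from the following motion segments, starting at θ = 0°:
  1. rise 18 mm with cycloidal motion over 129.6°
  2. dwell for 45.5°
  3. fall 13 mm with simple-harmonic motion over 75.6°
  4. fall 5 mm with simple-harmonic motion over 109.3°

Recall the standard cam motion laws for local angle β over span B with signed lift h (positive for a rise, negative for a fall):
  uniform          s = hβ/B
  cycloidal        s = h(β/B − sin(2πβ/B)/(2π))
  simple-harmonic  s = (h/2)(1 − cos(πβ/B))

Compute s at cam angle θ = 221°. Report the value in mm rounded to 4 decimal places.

seg 1 [0°–129.6°] cycloidal, h=18: full span → s += 18 → s = 18.0000
seg 2 [129.6°–175.1°] dwell: s stays 18.0000
seg 3 [175.1°–250.7°] simple-harmonic, h=-13: θ=221° here. β=45.9, B=75.6. -13/2·(1 − cos(π·0.6071)) = -8.6468 → s = 9.3532

9.3532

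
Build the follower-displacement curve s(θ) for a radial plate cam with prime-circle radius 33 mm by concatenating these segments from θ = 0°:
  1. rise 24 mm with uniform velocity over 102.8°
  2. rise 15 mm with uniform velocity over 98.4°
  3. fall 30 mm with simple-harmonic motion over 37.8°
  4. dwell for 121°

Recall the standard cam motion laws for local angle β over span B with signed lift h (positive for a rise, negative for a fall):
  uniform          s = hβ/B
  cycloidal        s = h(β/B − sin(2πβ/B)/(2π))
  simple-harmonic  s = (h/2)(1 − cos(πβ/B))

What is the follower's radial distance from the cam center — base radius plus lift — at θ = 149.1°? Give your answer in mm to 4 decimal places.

seg 1 [0°–102.8°] uniform, h=24: full span → s += 24 → s = 24.0000
seg 2 [102.8°–201.2°] uniform, h=15: θ=149.1° here. β=46.3, B=98.4. 15·46.3/98.4 = 7.0579 → s = 31.0579
radial distance = base radius + s = 33 + 31.0579 = 64.0579

64.0579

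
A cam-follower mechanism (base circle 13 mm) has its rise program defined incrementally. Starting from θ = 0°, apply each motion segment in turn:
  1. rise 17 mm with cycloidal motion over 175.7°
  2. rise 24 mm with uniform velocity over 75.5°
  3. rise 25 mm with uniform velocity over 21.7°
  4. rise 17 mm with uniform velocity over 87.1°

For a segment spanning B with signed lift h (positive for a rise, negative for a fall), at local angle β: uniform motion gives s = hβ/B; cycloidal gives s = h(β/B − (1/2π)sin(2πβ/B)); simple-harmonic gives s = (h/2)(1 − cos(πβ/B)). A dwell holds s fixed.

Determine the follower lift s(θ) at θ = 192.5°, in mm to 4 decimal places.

seg 1 [0°–175.7°] cycloidal, h=17: full span → s += 17 → s = 17.0000
seg 2 [175.7°–251.2°] uniform, h=24: θ=192.5° here. β=16.8, B=75.5. 24·16.8/75.5 = 5.3404 → s = 22.3404

22.3404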